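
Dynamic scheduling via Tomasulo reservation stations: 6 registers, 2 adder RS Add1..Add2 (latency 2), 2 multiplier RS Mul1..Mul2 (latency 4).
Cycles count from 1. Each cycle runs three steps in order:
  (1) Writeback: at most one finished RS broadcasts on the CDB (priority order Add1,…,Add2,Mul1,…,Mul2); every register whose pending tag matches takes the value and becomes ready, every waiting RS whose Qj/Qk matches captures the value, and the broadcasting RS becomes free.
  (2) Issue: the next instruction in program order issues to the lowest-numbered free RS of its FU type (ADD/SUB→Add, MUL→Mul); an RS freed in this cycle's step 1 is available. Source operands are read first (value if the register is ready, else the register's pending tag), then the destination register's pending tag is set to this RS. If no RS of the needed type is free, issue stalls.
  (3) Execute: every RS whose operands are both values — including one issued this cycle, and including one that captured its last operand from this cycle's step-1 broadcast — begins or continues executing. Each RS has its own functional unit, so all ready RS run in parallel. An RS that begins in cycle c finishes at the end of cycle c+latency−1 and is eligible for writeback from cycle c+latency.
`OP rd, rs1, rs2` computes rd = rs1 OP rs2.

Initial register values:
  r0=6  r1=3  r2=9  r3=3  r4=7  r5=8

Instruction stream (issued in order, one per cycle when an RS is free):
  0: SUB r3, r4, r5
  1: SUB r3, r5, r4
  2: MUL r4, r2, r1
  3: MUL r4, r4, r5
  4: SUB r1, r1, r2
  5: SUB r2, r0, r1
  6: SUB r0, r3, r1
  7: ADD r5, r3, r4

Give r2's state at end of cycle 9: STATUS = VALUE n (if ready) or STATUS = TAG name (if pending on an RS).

STATUS = TAG Add2

cycle 1: issue SUB r3<-Add1 // r0:6,r1:3,r2:9,r3:Add1,r4:7,r5:8
cycle 2: issue SUB r3<-Add2 // r0:6,r1:3,r2:9,r3:Add2,r4:7,r5:8
cycle 3: CDB Add1=-1; issue MUL r4<-Mul1 // r0:6,r1:3,r2:9,r3:Add2,r4:Mul1,r5:8
cycle 4: CDB Add2=1; issue MUL r4<-Mul2 // r0:6,r1:3,r2:9,r3:1,r4:Mul2,r5:8
cycle 5: issue SUB r1<-Add1 // r0:6,r1:Add1,r2:9,r3:1,r4:Mul2,r5:8
cycle 6: issue SUB r2<-Add2 // r0:6,r1:Add1,r2:Add2,r3:1,r4:Mul2,r5:8
cycle 7: CDB Add1=-6; issue SUB r0<-Add1 // r0:Add1,r1:-6,r2:Add2,r3:1,r4:Mul2,r5:8
cycle 8: CDB Mul1=27; stall // r0:Add1,r1:-6,r2:Add2,r3:1,r4:Mul2,r5:8
cycle 9: CDB Add1=7; issue ADD r5<-Add1 // r0:7,r1:-6,r2:Add2,r3:1,r4:Mul2,r5:Add1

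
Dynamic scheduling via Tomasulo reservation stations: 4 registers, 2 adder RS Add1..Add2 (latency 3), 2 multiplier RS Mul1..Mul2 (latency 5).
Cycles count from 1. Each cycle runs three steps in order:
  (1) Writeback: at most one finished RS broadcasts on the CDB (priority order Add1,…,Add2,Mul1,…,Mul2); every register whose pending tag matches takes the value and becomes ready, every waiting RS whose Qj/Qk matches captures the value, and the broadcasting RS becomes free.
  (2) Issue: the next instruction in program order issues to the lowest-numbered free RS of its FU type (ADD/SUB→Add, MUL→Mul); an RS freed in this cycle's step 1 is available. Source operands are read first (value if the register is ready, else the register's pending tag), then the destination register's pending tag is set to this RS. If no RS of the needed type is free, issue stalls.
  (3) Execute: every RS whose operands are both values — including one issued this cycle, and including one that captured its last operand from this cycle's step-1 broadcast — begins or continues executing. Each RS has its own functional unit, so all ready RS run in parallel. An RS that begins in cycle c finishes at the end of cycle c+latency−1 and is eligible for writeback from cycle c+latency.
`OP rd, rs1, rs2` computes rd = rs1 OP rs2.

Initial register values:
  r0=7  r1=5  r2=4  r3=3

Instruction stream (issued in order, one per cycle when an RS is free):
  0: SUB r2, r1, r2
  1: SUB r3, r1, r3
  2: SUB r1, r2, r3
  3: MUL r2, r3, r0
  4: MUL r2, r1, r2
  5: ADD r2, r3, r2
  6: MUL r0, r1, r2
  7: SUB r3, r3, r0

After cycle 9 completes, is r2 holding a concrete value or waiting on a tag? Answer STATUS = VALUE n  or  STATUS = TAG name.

STATUS = TAG Add2

cycle 1: issue SUB r2<-Add1 // r0:7,r1:5,r2:Add1,r3:3
cycle 2: issue SUB r3<-Add2 // r0:7,r1:5,r2:Add1,r3:Add2
cycle 3: stall // r0:7,r1:5,r2:Add1,r3:Add2
cycle 4: CDB Add1=1; issue SUB r1<-Add1 // r0:7,r1:Add1,r2:1,r3:Add2
cycle 5: CDB Add2=2; issue MUL r2<-Mul1 // r0:7,r1:Add1,r2:Mul1,r3:2
cycle 6: issue MUL r2<-Mul2 // r0:7,r1:Add1,r2:Mul2,r3:2
cycle 7: issue ADD r2<-Add2 // r0:7,r1:Add1,r2:Add2,r3:2
cycle 8: CDB Add1=-1; stall // r0:7,r1:-1,r2:Add2,r3:2
cycle 9: stall // r0:7,r1:-1,r2:Add2,r3:2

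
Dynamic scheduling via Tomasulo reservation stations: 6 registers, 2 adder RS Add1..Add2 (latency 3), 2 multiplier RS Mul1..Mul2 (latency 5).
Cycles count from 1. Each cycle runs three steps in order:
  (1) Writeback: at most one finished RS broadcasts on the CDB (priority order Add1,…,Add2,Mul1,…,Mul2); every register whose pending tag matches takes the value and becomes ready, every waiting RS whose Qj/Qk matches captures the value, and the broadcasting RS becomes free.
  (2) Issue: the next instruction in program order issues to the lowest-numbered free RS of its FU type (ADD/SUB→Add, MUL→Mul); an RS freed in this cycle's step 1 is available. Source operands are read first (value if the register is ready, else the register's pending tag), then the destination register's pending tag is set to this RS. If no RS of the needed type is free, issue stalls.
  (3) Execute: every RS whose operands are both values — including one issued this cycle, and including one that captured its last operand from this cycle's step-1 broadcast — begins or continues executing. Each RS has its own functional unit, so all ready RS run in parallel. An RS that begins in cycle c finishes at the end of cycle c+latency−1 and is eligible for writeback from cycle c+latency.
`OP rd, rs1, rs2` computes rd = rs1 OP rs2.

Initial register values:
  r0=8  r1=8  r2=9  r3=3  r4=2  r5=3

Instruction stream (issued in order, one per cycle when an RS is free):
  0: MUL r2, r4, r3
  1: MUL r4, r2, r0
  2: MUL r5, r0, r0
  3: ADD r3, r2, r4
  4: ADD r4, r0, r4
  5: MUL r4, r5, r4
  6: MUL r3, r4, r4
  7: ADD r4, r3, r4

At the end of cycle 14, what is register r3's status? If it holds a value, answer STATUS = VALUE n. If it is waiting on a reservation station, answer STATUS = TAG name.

c1: issue MUL r2<-Mul1 | r0:8,r1:8,r2:Mul1,r3:3,r4:2,r5:3
c2: issue MUL r4<-Mul2 | r0:8,r1:8,r2:Mul1,r3:3,r4:Mul2,r5:3
c3: stall | r0:8,r1:8,r2:Mul1,r3:3,r4:Mul2,r5:3
c4: stall | r0:8,r1:8,r2:Mul1,r3:3,r4:Mul2,r5:3
c5: stall | r0:8,r1:8,r2:Mul1,r3:3,r4:Mul2,r5:3
c6: CDB Mul1=6; issue MUL r5<-Mul1 | r0:8,r1:8,r2:6,r3:3,r4:Mul2,r5:Mul1
c7: issue ADD r3<-Add1 | r0:8,r1:8,r2:6,r3:Add1,r4:Mul2,r5:Mul1
c8: issue ADD r4<-Add2 | r0:8,r1:8,r2:6,r3:Add1,r4:Add2,r5:Mul1
c9: stall | r0:8,r1:8,r2:6,r3:Add1,r4:Add2,r5:Mul1
c10: stall | r0:8,r1:8,r2:6,r3:Add1,r4:Add2,r5:Mul1
c11: CDB Mul1=64; issue MUL r4<-Mul1 | r0:8,r1:8,r2:6,r3:Add1,r4:Mul1,r5:64
c12: CDB Mul2=48; issue MUL r3<-Mul2 | r0:8,r1:8,r2:6,r3:Mul2,r4:Mul1,r5:64
c13: stall | r0:8,r1:8,r2:6,r3:Mul2,r4:Mul1,r5:64
c14: stall | r0:8,r1:8,r2:6,r3:Mul2,r4:Mul1,r5:64

STATUS = TAG Mul2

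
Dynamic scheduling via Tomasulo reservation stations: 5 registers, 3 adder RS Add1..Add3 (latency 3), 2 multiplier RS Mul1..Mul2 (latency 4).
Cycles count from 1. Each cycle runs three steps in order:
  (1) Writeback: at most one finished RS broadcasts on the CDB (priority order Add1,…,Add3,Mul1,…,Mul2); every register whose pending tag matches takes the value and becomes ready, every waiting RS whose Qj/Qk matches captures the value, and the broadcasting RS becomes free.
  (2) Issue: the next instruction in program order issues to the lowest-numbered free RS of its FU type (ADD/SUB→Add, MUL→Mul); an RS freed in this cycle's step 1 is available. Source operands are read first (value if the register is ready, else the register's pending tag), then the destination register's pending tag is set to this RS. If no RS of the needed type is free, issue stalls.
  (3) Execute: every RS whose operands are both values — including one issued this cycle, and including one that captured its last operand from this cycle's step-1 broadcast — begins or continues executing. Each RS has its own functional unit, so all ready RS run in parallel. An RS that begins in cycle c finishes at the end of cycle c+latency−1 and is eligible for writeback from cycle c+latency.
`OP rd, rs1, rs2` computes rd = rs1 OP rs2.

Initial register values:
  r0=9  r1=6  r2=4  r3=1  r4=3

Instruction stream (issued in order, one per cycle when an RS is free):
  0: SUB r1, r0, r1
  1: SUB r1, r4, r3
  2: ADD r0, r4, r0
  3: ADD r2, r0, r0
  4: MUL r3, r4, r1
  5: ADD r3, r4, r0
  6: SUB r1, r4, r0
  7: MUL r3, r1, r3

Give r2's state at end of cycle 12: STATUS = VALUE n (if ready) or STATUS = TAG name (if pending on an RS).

  c1: issue SUB r1<-Add1  regs: r0:9,r1:Add1,r2:4,r3:1,r4:3
  c2: issue SUB r1<-Add2  regs: r0:9,r1:Add2,r2:4,r3:1,r4:3
  c3: issue ADD r0<-Add3  regs: r0:Add3,r1:Add2,r2:4,r3:1,r4:3
  c4: CDB Add1=3; issue ADD r2<-Add1  regs: r0:Add3,r1:Add2,r2:Add1,r3:1,r4:3
  c5: CDB Add2=2; issue MUL r3<-Mul1  regs: r0:Add3,r1:2,r2:Add1,r3:Mul1,r4:3
  c6: CDB Add3=12; issue ADD r3<-Add2  regs: r0:12,r1:2,r2:Add1,r3:Add2,r4:3
  c7: issue SUB r1<-Add3  regs: r0:12,r1:Add3,r2:Add1,r3:Add2,r4:3
  c8: issue MUL r3<-Mul2  regs: r0:12,r1:Add3,r2:Add1,r3:Mul2,r4:3
  c9: CDB Add1=24  regs: r0:12,r1:Add3,r2:24,r3:Mul2,r4:3
  c10: CDB Add2=15  regs: r0:12,r1:Add3,r2:24,r3:Mul2,r4:3
  c11: CDB Add3=-9  regs: r0:12,r1:-9,r2:24,r3:Mul2,r4:3
  c12: CDB Mul1=6  regs: r0:12,r1:-9,r2:24,r3:Mul2,r4:3

STATUS = VALUE 24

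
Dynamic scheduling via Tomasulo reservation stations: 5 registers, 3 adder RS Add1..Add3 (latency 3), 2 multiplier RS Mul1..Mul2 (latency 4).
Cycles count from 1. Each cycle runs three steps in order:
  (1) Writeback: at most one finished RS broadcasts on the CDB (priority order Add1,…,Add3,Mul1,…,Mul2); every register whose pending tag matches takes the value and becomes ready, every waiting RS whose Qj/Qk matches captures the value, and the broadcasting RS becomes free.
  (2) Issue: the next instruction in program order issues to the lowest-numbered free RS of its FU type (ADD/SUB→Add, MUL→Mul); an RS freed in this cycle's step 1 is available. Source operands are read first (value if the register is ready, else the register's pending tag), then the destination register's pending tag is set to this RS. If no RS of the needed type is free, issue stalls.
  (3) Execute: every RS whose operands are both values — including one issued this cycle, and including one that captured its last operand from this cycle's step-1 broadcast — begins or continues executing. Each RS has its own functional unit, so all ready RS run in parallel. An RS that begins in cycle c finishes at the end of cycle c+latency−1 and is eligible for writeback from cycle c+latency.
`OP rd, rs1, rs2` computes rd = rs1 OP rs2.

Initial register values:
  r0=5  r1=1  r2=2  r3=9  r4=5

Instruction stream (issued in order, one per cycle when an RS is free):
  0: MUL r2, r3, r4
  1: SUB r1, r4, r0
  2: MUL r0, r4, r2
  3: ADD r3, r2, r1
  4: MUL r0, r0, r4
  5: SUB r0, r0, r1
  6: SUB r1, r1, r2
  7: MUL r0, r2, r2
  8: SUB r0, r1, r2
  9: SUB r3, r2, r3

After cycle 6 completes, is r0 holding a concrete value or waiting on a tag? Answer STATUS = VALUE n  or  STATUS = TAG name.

c1: issue MUL r2<-Mul1 | r0:5,r1:1,r2:Mul1,r3:9,r4:5
c2: issue SUB r1<-Add1 | r0:5,r1:Add1,r2:Mul1,r3:9,r4:5
c3: issue MUL r0<-Mul2 | r0:Mul2,r1:Add1,r2:Mul1,r3:9,r4:5
c4: issue ADD r3<-Add2 | r0:Mul2,r1:Add1,r2:Mul1,r3:Add2,r4:5
c5: CDB Add1=0; stall | r0:Mul2,r1:0,r2:Mul1,r3:Add2,r4:5
c6: CDB Mul1=45; issue MUL r0<-Mul1 | r0:Mul1,r1:0,r2:45,r3:Add2,r4:5

STATUS = TAG Mul1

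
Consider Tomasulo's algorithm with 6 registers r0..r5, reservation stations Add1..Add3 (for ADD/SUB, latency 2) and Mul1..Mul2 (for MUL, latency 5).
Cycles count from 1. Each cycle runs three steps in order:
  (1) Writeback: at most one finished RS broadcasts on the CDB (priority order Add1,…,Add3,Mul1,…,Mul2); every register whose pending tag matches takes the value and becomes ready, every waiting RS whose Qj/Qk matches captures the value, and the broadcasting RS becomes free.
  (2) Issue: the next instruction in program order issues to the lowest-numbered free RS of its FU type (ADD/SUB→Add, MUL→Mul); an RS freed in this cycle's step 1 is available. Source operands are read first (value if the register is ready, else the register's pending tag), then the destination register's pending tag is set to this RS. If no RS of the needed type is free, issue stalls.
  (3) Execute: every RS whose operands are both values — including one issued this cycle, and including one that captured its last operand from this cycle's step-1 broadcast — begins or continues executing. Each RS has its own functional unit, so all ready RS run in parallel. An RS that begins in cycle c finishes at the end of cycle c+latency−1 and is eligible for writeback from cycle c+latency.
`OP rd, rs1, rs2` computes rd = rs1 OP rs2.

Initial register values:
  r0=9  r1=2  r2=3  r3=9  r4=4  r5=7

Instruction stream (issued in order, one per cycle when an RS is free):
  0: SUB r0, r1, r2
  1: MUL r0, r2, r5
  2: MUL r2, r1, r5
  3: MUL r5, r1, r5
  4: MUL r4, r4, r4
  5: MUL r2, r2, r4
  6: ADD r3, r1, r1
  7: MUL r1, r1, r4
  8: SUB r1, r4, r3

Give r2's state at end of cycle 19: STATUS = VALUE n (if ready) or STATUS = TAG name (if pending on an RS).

  c1: issue SUB r0<-Add1  regs: r0:Add1,r1:2,r2:3,r3:9,r4:4,r5:7
  c2: issue MUL r0<-Mul1  regs: r0:Mul1,r1:2,r2:3,r3:9,r4:4,r5:7
  c3: CDB Add1=-1; issue MUL r2<-Mul2  regs: r0:Mul1,r1:2,r2:Mul2,r3:9,r4:4,r5:7
  c4: stall  regs: r0:Mul1,r1:2,r2:Mul2,r3:9,r4:4,r5:7
  c5: stall  regs: r0:Mul1,r1:2,r2:Mul2,r3:9,r4:4,r5:7
  c6: stall  regs: r0:Mul1,r1:2,r2:Mul2,r3:9,r4:4,r5:7
  c7: CDB Mul1=21; issue MUL r5<-Mul1  regs: r0:21,r1:2,r2:Mul2,r3:9,r4:4,r5:Mul1
  c8: CDB Mul2=14; issue MUL r4<-Mul2  regs: r0:21,r1:2,r2:14,r3:9,r4:Mul2,r5:Mul1
  c9: stall  regs: r0:21,r1:2,r2:14,r3:9,r4:Mul2,r5:Mul1
  c10: stall  regs: r0:21,r1:2,r2:14,r3:9,r4:Mul2,r5:Mul1
  c11: stall  regs: r0:21,r1:2,r2:14,r3:9,r4:Mul2,r5:Mul1
  c12: CDB Mul1=14; issue MUL r2<-Mul1  regs: r0:21,r1:2,r2:Mul1,r3:9,r4:Mul2,r5:14
  c13: CDB Mul2=16; issue ADD r3<-Add1  regs: r0:21,r1:2,r2:Mul1,r3:Add1,r4:16,r5:14
  c14: issue MUL r1<-Mul2  regs: r0:21,r1:Mul2,r2:Mul1,r3:Add1,r4:16,r5:14
  c15: CDB Add1=4; issue SUB r1<-Add1  regs: r0:21,r1:Add1,r2:Mul1,r3:4,r4:16,r5:14
  c16: -  regs: r0:21,r1:Add1,r2:Mul1,r3:4,r4:16,r5:14
  c17: CDB Add1=12  regs: r0:21,r1:12,r2:Mul1,r3:4,r4:16,r5:14
  c18: CDB Mul1=224  regs: r0:21,r1:12,r2:224,r3:4,r4:16,r5:14
  c19: CDB Mul2=32  regs: r0:21,r1:12,r2:224,r3:4,r4:16,r5:14

STATUS = VALUE 224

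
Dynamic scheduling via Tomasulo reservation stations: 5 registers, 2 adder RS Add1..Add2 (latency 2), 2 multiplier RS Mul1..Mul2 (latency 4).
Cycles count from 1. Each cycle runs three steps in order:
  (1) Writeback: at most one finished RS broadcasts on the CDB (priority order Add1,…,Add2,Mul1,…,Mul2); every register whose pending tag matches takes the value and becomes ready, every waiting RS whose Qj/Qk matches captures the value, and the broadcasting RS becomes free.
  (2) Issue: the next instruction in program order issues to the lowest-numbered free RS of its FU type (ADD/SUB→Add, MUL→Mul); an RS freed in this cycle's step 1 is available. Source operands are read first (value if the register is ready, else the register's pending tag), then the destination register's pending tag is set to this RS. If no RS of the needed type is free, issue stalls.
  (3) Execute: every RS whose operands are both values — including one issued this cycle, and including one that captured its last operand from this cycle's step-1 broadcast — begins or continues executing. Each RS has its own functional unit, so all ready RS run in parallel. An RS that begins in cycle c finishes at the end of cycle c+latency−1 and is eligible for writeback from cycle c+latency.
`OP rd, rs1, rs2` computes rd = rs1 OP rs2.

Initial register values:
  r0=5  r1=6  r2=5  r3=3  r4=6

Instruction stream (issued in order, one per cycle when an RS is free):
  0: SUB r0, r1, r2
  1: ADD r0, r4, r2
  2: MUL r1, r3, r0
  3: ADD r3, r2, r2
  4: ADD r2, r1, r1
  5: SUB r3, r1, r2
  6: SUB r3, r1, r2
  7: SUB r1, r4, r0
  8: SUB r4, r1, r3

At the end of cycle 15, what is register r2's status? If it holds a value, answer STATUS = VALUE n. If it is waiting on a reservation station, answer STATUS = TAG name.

STATUS = VALUE 66

  c1: issue SUB r0<-Add1  regs: r0:Add1,r1:6,r2:5,r3:3,r4:6
  c2: issue ADD r0<-Add2  regs: r0:Add2,r1:6,r2:5,r3:3,r4:6
  c3: CDB Add1=1; issue MUL r1<-Mul1  regs: r0:Add2,r1:Mul1,r2:5,r3:3,r4:6
  c4: CDB Add2=11; issue ADD r3<-Add1  regs: r0:11,r1:Mul1,r2:5,r3:Add1,r4:6
  c5: issue ADD r2<-Add2  regs: r0:11,r1:Mul1,r2:Add2,r3:Add1,r4:6
  c6: CDB Add1=10; issue SUB r3<-Add1  regs: r0:11,r1:Mul1,r2:Add2,r3:Add1,r4:6
  c7: stall  regs: r0:11,r1:Mul1,r2:Add2,r3:Add1,r4:6
  c8: CDB Mul1=33; stall  regs: r0:11,r1:33,r2:Add2,r3:Add1,r4:6
  c9: stall  regs: r0:11,r1:33,r2:Add2,r3:Add1,r4:6
  c10: CDB Add2=66; issue SUB r3<-Add2  regs: r0:11,r1:33,r2:66,r3:Add2,r4:6
  c11: stall  regs: r0:11,r1:33,r2:66,r3:Add2,r4:6
  c12: CDB Add1=-33; issue SUB r1<-Add1  regs: r0:11,r1:Add1,r2:66,r3:Add2,r4:6
  c13: CDB Add2=-33; issue SUB r4<-Add2  regs: r0:11,r1:Add1,r2:66,r3:-33,r4:Add2
  c14: CDB Add1=-5  regs: r0:11,r1:-5,r2:66,r3:-33,r4:Add2
  c15: -  regs: r0:11,r1:-5,r2:66,r3:-33,r4:Add2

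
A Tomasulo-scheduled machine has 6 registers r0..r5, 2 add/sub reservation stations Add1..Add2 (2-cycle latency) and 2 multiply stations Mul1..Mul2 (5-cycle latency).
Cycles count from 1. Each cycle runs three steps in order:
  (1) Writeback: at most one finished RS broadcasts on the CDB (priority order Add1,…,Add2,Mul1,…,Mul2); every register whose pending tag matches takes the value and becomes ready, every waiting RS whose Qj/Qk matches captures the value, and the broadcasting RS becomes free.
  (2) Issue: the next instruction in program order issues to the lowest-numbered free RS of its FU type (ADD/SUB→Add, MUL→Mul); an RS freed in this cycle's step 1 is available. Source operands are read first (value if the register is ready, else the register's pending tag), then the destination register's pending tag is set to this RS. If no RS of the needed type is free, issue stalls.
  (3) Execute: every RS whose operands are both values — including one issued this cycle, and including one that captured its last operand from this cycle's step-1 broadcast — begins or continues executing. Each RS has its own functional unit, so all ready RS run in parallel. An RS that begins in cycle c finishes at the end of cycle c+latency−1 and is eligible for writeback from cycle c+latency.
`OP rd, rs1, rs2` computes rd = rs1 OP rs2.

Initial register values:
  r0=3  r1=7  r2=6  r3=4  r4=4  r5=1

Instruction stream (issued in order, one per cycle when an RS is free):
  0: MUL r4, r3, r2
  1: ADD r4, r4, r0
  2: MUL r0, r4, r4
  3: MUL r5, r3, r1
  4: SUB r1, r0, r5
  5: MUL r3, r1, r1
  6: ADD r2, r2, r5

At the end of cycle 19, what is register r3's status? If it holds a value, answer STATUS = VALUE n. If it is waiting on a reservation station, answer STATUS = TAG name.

STATUS = TAG Mul1

  c1: issue MUL r4<-Mul1  regs: r0:3,r1:7,r2:6,r3:4,r4:Mul1,r5:1
  c2: issue ADD r4<-Add1  regs: r0:3,r1:7,r2:6,r3:4,r4:Add1,r5:1
  c3: issue MUL r0<-Mul2  regs: r0:Mul2,r1:7,r2:6,r3:4,r4:Add1,r5:1
  c4: stall  regs: r0:Mul2,r1:7,r2:6,r3:4,r4:Add1,r5:1
  c5: stall  regs: r0:Mul2,r1:7,r2:6,r3:4,r4:Add1,r5:1
  c6: CDB Mul1=24; issue MUL r5<-Mul1  regs: r0:Mul2,r1:7,r2:6,r3:4,r4:Add1,r5:Mul1
  c7: issue SUB r1<-Add2  regs: r0:Mul2,r1:Add2,r2:6,r3:4,r4:Add1,r5:Mul1
  c8: CDB Add1=27; stall  regs: r0:Mul2,r1:Add2,r2:6,r3:4,r4:27,r5:Mul1
  c9: stall  regs: r0:Mul2,r1:Add2,r2:6,r3:4,r4:27,r5:Mul1
  c10: stall  regs: r0:Mul2,r1:Add2,r2:6,r3:4,r4:27,r5:Mul1
  c11: CDB Mul1=28; issue MUL r3<-Mul1  regs: r0:Mul2,r1:Add2,r2:6,r3:Mul1,r4:27,r5:28
  c12: issue ADD r2<-Add1  regs: r0:Mul2,r1:Add2,r2:Add1,r3:Mul1,r4:27,r5:28
  c13: CDB Mul2=729  regs: r0:729,r1:Add2,r2:Add1,r3:Mul1,r4:27,r5:28
  c14: CDB Add1=34  regs: r0:729,r1:Add2,r2:34,r3:Mul1,r4:27,r5:28
  c15: CDB Add2=701  regs: r0:729,r1:701,r2:34,r3:Mul1,r4:27,r5:28
  c16: -  regs: r0:729,r1:701,r2:34,r3:Mul1,r4:27,r5:28
  c17: -  regs: r0:729,r1:701,r2:34,r3:Mul1,r4:27,r5:28
  c18: -  regs: r0:729,r1:701,r2:34,r3:Mul1,r4:27,r5:28
  c19: -  regs: r0:729,r1:701,r2:34,r3:Mul1,r4:27,r5:28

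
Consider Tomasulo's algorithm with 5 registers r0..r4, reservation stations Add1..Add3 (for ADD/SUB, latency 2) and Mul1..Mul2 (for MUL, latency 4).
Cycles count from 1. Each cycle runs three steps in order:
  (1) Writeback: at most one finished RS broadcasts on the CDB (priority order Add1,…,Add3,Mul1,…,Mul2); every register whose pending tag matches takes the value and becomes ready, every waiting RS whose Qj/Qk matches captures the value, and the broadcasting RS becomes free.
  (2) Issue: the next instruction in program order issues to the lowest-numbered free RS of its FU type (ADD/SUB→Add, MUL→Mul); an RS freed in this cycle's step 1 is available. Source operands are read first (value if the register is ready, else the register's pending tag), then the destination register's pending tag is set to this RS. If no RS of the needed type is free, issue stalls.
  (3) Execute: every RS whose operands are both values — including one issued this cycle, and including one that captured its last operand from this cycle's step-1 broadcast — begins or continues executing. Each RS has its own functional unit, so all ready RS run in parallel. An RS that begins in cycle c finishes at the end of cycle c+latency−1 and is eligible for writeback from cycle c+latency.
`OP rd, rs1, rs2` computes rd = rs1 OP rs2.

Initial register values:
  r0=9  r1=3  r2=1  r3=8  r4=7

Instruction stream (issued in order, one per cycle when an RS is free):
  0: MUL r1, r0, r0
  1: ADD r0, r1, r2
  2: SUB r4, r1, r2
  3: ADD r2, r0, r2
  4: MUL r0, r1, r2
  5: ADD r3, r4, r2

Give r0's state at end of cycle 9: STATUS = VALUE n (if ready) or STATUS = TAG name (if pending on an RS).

STATUS = TAG Mul1

c1: issue MUL r1<-Mul1 | r0:9,r1:Mul1,r2:1,r3:8,r4:7
c2: issue ADD r0<-Add1 | r0:Add1,r1:Mul1,r2:1,r3:8,r4:7
c3: issue SUB r4<-Add2 | r0:Add1,r1:Mul1,r2:1,r3:8,r4:Add2
c4: issue ADD r2<-Add3 | r0:Add1,r1:Mul1,r2:Add3,r3:8,r4:Add2
c5: CDB Mul1=81; issue MUL r0<-Mul1 | r0:Mul1,r1:81,r2:Add3,r3:8,r4:Add2
c6: stall | r0:Mul1,r1:81,r2:Add3,r3:8,r4:Add2
c7: CDB Add1=82; issue ADD r3<-Add1 | r0:Mul1,r1:81,r2:Add3,r3:Add1,r4:Add2
c8: CDB Add2=80 | r0:Mul1,r1:81,r2:Add3,r3:Add1,r4:80
c9: CDB Add3=83 | r0:Mul1,r1:81,r2:83,r3:Add1,r4:80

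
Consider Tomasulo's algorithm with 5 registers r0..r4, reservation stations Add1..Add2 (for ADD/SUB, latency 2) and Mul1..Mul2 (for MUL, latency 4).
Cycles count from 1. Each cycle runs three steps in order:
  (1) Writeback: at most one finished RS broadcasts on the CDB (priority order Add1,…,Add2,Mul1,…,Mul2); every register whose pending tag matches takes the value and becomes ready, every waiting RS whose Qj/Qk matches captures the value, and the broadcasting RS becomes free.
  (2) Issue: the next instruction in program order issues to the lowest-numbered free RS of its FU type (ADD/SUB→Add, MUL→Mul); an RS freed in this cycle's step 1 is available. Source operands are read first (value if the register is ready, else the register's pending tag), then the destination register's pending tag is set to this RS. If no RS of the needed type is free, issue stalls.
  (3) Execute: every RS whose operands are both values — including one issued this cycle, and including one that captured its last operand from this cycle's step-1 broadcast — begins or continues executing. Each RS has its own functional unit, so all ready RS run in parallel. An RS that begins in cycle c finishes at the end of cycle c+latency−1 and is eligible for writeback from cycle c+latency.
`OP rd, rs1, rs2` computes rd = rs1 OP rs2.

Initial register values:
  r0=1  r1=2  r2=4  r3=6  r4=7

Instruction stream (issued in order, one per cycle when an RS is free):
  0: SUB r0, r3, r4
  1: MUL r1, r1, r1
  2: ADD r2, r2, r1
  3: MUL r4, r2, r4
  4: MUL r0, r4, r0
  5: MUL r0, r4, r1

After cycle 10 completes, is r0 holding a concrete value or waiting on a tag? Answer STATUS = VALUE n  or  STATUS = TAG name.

c1: issue SUB r0<-Add1 | r0:Add1,r1:2,r2:4,r3:6,r4:7
c2: issue MUL r1<-Mul1 | r0:Add1,r1:Mul1,r2:4,r3:6,r4:7
c3: CDB Add1=-1; issue ADD r2<-Add1 | r0:-1,r1:Mul1,r2:Add1,r3:6,r4:7
c4: issue MUL r4<-Mul2 | r0:-1,r1:Mul1,r2:Add1,r3:6,r4:Mul2
c5: stall | r0:-1,r1:Mul1,r2:Add1,r3:6,r4:Mul2
c6: CDB Mul1=4; issue MUL r0<-Mul1 | r0:Mul1,r1:4,r2:Add1,r3:6,r4:Mul2
c7: stall | r0:Mul1,r1:4,r2:Add1,r3:6,r4:Mul2
c8: CDB Add1=8; stall | r0:Mul1,r1:4,r2:8,r3:6,r4:Mul2
c9: stall | r0:Mul1,r1:4,r2:8,r3:6,r4:Mul2
c10: stall | r0:Mul1,r1:4,r2:8,r3:6,r4:Mul2

STATUS = TAG Mul1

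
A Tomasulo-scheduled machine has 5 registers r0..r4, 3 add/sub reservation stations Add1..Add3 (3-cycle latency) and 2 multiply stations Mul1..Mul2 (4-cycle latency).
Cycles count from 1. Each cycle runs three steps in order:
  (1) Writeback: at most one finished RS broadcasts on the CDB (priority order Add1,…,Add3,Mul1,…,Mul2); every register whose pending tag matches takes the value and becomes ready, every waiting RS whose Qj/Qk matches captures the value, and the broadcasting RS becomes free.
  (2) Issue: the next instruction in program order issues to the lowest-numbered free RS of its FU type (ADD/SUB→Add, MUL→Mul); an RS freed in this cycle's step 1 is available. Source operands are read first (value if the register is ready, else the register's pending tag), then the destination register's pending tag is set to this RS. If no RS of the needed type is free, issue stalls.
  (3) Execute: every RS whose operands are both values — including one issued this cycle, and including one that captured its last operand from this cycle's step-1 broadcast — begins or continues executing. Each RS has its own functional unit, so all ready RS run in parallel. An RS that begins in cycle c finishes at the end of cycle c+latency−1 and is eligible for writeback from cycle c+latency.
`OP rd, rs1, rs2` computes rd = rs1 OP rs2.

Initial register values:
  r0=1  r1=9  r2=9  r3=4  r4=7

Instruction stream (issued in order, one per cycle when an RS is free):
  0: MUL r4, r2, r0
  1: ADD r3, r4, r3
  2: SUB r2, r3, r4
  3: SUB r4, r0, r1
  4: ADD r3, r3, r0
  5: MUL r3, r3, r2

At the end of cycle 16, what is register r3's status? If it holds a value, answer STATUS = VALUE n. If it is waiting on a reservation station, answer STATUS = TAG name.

STATUS = VALUE 56

  c1: issue MUL r4<-Mul1  regs: r0:1,r1:9,r2:9,r3:4,r4:Mul1
  c2: issue ADD r3<-Add1  regs: r0:1,r1:9,r2:9,r3:Add1,r4:Mul1
  c3: issue SUB r2<-Add2  regs: r0:1,r1:9,r2:Add2,r3:Add1,r4:Mul1
  c4: issue SUB r4<-Add3  regs: r0:1,r1:9,r2:Add2,r3:Add1,r4:Add3
  c5: CDB Mul1=9; stall  regs: r0:1,r1:9,r2:Add2,r3:Add1,r4:Add3
  c6: stall  regs: r0:1,r1:9,r2:Add2,r3:Add1,r4:Add3
  c7: CDB Add3=-8; issue ADD r3<-Add3  regs: r0:1,r1:9,r2:Add2,r3:Add3,r4:-8
  c8: CDB Add1=13; issue MUL r3<-Mul1  regs: r0:1,r1:9,r2:Add2,r3:Mul1,r4:-8
  c9: -  regs: r0:1,r1:9,r2:Add2,r3:Mul1,r4:-8
  c10: -  regs: r0:1,r1:9,r2:Add2,r3:Mul1,r4:-8
  c11: CDB Add2=4  regs: r0:1,r1:9,r2:4,r3:Mul1,r4:-8
  c12: CDB Add3=14  regs: r0:1,r1:9,r2:4,r3:Mul1,r4:-8
  c13: -  regs: r0:1,r1:9,r2:4,r3:Mul1,r4:-8
  c14: -  regs: r0:1,r1:9,r2:4,r3:Mul1,r4:-8
  c15: -  regs: r0:1,r1:9,r2:4,r3:Mul1,r4:-8
  c16: CDB Mul1=56  regs: r0:1,r1:9,r2:4,r3:56,r4:-8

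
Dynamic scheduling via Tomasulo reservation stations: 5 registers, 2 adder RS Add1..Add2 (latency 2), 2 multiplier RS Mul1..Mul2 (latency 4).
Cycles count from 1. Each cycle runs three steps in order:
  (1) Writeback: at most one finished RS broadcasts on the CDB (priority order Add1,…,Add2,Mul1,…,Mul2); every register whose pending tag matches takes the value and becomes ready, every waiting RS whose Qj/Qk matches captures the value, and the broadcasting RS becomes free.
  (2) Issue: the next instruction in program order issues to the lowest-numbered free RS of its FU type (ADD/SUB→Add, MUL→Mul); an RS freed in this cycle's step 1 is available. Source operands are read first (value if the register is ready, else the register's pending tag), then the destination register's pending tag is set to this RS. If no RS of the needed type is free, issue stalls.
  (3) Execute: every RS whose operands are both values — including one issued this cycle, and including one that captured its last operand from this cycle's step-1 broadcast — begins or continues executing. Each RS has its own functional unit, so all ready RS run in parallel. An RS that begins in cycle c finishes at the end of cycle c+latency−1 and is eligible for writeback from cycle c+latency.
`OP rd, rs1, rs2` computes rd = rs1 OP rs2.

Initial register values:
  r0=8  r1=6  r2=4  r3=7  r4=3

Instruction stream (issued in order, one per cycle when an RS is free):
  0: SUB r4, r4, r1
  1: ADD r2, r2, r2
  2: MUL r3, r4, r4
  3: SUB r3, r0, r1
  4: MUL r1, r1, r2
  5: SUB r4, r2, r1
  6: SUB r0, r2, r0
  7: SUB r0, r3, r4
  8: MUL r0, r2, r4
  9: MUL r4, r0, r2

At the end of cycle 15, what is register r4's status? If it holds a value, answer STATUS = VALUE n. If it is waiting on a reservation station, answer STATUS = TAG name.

cycle 1: issue SUB r4<-Add1 // r0:8,r1:6,r2:4,r3:7,r4:Add1
cycle 2: issue ADD r2<-Add2 // r0:8,r1:6,r2:Add2,r3:7,r4:Add1
cycle 3: CDB Add1=-3; issue MUL r3<-Mul1 // r0:8,r1:6,r2:Add2,r3:Mul1,r4:-3
cycle 4: CDB Add2=8; issue SUB r3<-Add1 // r0:8,r1:6,r2:8,r3:Add1,r4:-3
cycle 5: issue MUL r1<-Mul2 // r0:8,r1:Mul2,r2:8,r3:Add1,r4:-3
cycle 6: CDB Add1=2; issue SUB r4<-Add1 // r0:8,r1:Mul2,r2:8,r3:2,r4:Add1
cycle 7: CDB Mul1=9; issue SUB r0<-Add2 // r0:Add2,r1:Mul2,r2:8,r3:2,r4:Add1
cycle 8: stall // r0:Add2,r1:Mul2,r2:8,r3:2,r4:Add1
cycle 9: CDB Add2=0; issue SUB r0<-Add2 // r0:Add2,r1:Mul2,r2:8,r3:2,r4:Add1
cycle 10: CDB Mul2=48; issue MUL r0<-Mul1 // r0:Mul1,r1:48,r2:8,r3:2,r4:Add1
cycle 11: issue MUL r4<-Mul2 // r0:Mul1,r1:48,r2:8,r3:2,r4:Mul2
cycle 12: CDB Add1=-40 // r0:Mul1,r1:48,r2:8,r3:2,r4:Mul2
cycle 13: - // r0:Mul1,r1:48,r2:8,r3:2,r4:Mul2
cycle 14: CDB Add2=42 // r0:Mul1,r1:48,r2:8,r3:2,r4:Mul2
cycle 15: - // r0:Mul1,r1:48,r2:8,r3:2,r4:Mul2

STATUS = TAG Mul2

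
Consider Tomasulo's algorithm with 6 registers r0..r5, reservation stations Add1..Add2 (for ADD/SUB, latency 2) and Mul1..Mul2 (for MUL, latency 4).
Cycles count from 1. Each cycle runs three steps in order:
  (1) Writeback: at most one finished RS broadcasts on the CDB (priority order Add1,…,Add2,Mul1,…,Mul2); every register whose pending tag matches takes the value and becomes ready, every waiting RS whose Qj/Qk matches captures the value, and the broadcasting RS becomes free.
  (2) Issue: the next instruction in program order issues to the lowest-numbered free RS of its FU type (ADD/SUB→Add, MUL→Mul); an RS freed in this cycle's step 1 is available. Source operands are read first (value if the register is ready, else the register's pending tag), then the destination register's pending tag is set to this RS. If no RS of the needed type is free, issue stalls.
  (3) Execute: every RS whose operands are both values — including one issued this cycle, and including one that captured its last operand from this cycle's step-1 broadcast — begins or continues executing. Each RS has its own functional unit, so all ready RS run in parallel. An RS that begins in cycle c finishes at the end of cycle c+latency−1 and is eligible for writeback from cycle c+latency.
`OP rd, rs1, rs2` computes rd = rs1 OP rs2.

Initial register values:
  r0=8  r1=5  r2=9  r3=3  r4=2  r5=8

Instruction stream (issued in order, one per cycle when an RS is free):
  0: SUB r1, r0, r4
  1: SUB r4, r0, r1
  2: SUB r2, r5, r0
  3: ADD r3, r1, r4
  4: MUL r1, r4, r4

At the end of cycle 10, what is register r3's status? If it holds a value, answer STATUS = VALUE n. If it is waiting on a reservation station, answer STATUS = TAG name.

STATUS = VALUE 8

  c1: issue SUB r1<-Add1  regs: r0:8,r1:Add1,r2:9,r3:3,r4:2,r5:8
  c2: issue SUB r4<-Add2  regs: r0:8,r1:Add1,r2:9,r3:3,r4:Add2,r5:8
  c3: CDB Add1=6; issue SUB r2<-Add1  regs: r0:8,r1:6,r2:Add1,r3:3,r4:Add2,r5:8
  c4: stall  regs: r0:8,r1:6,r2:Add1,r3:3,r4:Add2,r5:8
  c5: CDB Add1=0; issue ADD r3<-Add1  regs: r0:8,r1:6,r2:0,r3:Add1,r4:Add2,r5:8
  c6: CDB Add2=2; issue MUL r1<-Mul1  regs: r0:8,r1:Mul1,r2:0,r3:Add1,r4:2,r5:8
  c7: -  regs: r0:8,r1:Mul1,r2:0,r3:Add1,r4:2,r5:8
  c8: CDB Add1=8  regs: r0:8,r1:Mul1,r2:0,r3:8,r4:2,r5:8
  c9: -  regs: r0:8,r1:Mul1,r2:0,r3:8,r4:2,r5:8
  c10: CDB Mul1=4  regs: r0:8,r1:4,r2:0,r3:8,r4:2,r5:8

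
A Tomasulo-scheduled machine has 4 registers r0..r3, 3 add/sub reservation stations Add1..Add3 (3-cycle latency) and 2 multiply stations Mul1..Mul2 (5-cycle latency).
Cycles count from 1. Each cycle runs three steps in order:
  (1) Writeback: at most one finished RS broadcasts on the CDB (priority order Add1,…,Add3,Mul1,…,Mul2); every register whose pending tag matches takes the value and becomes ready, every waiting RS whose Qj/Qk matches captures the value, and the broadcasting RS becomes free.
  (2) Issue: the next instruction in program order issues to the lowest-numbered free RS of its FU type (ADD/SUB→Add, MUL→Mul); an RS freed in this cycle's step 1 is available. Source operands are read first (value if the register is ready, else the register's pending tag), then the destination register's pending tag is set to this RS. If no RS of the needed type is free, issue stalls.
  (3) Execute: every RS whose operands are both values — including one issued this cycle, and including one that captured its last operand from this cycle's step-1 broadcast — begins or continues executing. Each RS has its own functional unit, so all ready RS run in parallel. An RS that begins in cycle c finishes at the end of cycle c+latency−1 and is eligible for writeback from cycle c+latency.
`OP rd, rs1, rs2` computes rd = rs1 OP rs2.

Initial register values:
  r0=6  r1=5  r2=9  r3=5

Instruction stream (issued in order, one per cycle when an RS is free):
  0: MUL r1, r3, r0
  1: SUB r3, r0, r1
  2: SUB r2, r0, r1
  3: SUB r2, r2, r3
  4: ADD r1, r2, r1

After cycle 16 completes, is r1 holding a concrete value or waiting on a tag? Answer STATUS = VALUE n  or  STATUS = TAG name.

STATUS = VALUE 30

cycle 1: issue MUL r1<-Mul1 // r0:6,r1:Mul1,r2:9,r3:5
cycle 2: issue SUB r3<-Add1 // r0:6,r1:Mul1,r2:9,r3:Add1
cycle 3: issue SUB r2<-Add2 // r0:6,r1:Mul1,r2:Add2,r3:Add1
cycle 4: issue SUB r2<-Add3 // r0:6,r1:Mul1,r2:Add3,r3:Add1
cycle 5: stall // r0:6,r1:Mul1,r2:Add3,r3:Add1
cycle 6: CDB Mul1=30; stall // r0:6,r1:30,r2:Add3,r3:Add1
cycle 7: stall // r0:6,r1:30,r2:Add3,r3:Add1
cycle 8: stall // r0:6,r1:30,r2:Add3,r3:Add1
cycle 9: CDB Add1=-24; issue ADD r1<-Add1 // r0:6,r1:Add1,r2:Add3,r3:-24
cycle 10: CDB Add2=-24 // r0:6,r1:Add1,r2:Add3,r3:-24
cycle 11: - // r0:6,r1:Add1,r2:Add3,r3:-24
cycle 12: - // r0:6,r1:Add1,r2:Add3,r3:-24
cycle 13: CDB Add3=0 // r0:6,r1:Add1,r2:0,r3:-24
cycle 14: - // r0:6,r1:Add1,r2:0,r3:-24
cycle 15: - // r0:6,r1:Add1,r2:0,r3:-24
cycle 16: CDB Add1=30 // r0:6,r1:30,r2:0,r3:-24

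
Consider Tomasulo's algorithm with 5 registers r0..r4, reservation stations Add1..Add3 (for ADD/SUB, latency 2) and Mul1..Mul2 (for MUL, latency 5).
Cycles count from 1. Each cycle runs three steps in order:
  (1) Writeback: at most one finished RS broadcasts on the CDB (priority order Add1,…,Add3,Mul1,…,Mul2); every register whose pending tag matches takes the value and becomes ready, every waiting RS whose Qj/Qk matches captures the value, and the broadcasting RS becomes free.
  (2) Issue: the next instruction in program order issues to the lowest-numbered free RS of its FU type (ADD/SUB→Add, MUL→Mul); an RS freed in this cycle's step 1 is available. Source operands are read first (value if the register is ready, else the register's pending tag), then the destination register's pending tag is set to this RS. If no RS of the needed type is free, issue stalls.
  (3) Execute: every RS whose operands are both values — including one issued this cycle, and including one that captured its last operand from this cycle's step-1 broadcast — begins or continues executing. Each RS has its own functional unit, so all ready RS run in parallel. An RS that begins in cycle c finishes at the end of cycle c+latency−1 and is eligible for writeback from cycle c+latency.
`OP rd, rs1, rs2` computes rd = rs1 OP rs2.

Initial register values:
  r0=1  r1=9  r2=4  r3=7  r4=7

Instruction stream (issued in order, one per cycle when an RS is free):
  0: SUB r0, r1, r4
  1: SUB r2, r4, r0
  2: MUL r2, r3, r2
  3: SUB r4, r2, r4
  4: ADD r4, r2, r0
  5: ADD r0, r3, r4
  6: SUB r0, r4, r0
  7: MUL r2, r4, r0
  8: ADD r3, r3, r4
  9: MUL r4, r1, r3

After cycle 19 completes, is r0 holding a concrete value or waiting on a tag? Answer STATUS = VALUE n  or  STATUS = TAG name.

STATUS = VALUE -7

c1: issue SUB r0<-Add1 | r0:Add1,r1:9,r2:4,r3:7,r4:7
c2: issue SUB r2<-Add2 | r0:Add1,r1:9,r2:Add2,r3:7,r4:7
c3: CDB Add1=2; issue MUL r2<-Mul1 | r0:2,r1:9,r2:Mul1,r3:7,r4:7
c4: issue SUB r4<-Add1 | r0:2,r1:9,r2:Mul1,r3:7,r4:Add1
c5: CDB Add2=5; issue ADD r4<-Add2 | r0:2,r1:9,r2:Mul1,r3:7,r4:Add2
c6: issue ADD r0<-Add3 | r0:Add3,r1:9,r2:Mul1,r3:7,r4:Add2
c7: stall | r0:Add3,r1:9,r2:Mul1,r3:7,r4:Add2
c8: stall | r0:Add3,r1:9,r2:Mul1,r3:7,r4:Add2
c9: stall | r0:Add3,r1:9,r2:Mul1,r3:7,r4:Add2
c10: CDB Mul1=35; stall | r0:Add3,r1:9,r2:35,r3:7,r4:Add2
c11: stall | r0:Add3,r1:9,r2:35,r3:7,r4:Add2
c12: CDB Add1=28; issue SUB r0<-Add1 | r0:Add1,r1:9,r2:35,r3:7,r4:Add2
c13: CDB Add2=37; issue MUL r2<-Mul1 | r0:Add1,r1:9,r2:Mul1,r3:7,r4:37
c14: issue ADD r3<-Add2 | r0:Add1,r1:9,r2:Mul1,r3:Add2,r4:37
c15: CDB Add3=44; issue MUL r4<-Mul2 | r0:Add1,r1:9,r2:Mul1,r3:Add2,r4:Mul2
c16: CDB Add2=44 | r0:Add1,r1:9,r2:Mul1,r3:44,r4:Mul2
c17: CDB Add1=-7 | r0:-7,r1:9,r2:Mul1,r3:44,r4:Mul2
c18: - | r0:-7,r1:9,r2:Mul1,r3:44,r4:Mul2
c19: - | r0:-7,r1:9,r2:Mul1,r3:44,r4:Mul2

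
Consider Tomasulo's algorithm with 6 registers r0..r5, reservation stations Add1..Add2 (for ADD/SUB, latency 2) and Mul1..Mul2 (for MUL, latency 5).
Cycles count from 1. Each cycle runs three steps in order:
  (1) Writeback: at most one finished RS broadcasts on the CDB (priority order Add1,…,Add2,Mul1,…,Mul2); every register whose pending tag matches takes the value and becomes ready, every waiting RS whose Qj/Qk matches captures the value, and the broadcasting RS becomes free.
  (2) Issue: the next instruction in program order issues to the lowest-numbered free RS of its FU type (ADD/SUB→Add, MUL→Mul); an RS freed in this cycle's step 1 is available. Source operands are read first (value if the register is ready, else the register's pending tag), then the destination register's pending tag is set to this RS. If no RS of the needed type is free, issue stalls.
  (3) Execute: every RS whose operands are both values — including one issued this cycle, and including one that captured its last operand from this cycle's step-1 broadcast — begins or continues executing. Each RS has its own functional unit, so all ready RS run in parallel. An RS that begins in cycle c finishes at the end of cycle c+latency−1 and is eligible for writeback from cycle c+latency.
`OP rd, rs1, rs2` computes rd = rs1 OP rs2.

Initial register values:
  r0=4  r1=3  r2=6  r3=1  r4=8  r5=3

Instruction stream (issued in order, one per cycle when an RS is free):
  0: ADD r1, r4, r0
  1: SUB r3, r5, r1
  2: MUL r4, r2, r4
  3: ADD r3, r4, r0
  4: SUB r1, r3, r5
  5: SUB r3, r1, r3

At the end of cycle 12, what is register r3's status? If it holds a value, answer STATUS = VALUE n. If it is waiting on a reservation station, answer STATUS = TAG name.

cycle 1: issue ADD r1<-Add1 // r0:4,r1:Add1,r2:6,r3:1,r4:8,r5:3
cycle 2: issue SUB r3<-Add2 // r0:4,r1:Add1,r2:6,r3:Add2,r4:8,r5:3
cycle 3: CDB Add1=12; issue MUL r4<-Mul1 // r0:4,r1:12,r2:6,r3:Add2,r4:Mul1,r5:3
cycle 4: issue ADD r3<-Add1 // r0:4,r1:12,r2:6,r3:Add1,r4:Mul1,r5:3
cycle 5: CDB Add2=-9; issue SUB r1<-Add2 // r0:4,r1:Add2,r2:6,r3:Add1,r4:Mul1,r5:3
cycle 6: stall // r0:4,r1:Add2,r2:6,r3:Add1,r4:Mul1,r5:3
cycle 7: stall // r0:4,r1:Add2,r2:6,r3:Add1,r4:Mul1,r5:3
cycle 8: CDB Mul1=48; stall // r0:4,r1:Add2,r2:6,r3:Add1,r4:48,r5:3
cycle 9: stall // r0:4,r1:Add2,r2:6,r3:Add1,r4:48,r5:3
cycle 10: CDB Add1=52; issue SUB r3<-Add1 // r0:4,r1:Add2,r2:6,r3:Add1,r4:48,r5:3
cycle 11: - // r0:4,r1:Add2,r2:6,r3:Add1,r4:48,r5:3
cycle 12: CDB Add2=49 // r0:4,r1:49,r2:6,r3:Add1,r4:48,r5:3

STATUS = TAG Add1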